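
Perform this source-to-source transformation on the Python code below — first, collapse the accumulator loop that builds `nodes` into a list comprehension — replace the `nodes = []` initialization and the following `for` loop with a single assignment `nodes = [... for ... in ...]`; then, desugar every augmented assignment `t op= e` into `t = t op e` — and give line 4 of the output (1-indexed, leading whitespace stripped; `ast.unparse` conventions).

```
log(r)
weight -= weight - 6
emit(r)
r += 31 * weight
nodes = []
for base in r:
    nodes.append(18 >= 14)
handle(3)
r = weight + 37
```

Transformed code:
log(r)
weight = weight - (weight - 6)
emit(r)
r = r + 31 * weight
nodes = [18 >= 14 for base in r]
handle(3)
r = weight + 37

r = r + 31 * weight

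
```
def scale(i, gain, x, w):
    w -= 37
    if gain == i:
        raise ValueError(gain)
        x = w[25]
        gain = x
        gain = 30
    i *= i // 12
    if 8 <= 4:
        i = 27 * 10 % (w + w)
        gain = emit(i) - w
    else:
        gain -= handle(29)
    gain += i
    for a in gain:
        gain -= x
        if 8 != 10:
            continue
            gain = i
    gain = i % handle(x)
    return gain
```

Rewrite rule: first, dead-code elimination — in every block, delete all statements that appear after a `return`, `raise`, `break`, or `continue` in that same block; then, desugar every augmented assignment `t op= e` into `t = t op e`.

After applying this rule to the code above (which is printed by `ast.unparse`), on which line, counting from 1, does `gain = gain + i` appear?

Transformed code:
def scale(i, gain, x, w):
    w = w - 37
    if gain == i:
        raise ValueError(gain)
    i = i * (i // 12)
    if 8 <= 4:
        i = 27 * 10 % (w + w)
        gain = emit(i) - w
    else:
        gain = gain - handle(29)
    gain = gain + i
    for a in gain:
        gain = gain - x
        if 8 != 10:
            continue
    gain = i % handle(x)
    return gain

11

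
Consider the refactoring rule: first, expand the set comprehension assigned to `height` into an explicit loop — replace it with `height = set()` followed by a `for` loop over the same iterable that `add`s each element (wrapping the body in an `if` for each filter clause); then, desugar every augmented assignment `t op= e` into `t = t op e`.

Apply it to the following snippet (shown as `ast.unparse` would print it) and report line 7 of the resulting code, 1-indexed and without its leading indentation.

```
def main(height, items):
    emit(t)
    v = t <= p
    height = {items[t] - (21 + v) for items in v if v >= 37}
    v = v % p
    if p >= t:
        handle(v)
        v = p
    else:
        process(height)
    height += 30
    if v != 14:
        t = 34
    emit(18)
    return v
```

height.add(items[t] - (21 + v))

Transformed code:
def main(height, items):
    emit(t)
    v = t <= p
    height = set()
    for items in v:
        if v >= 37:
            height.add(items[t] - (21 + v))
    v = v % p
    if p >= t:
        handle(v)
        v = p
    else:
        process(height)
    height = height + 30
    if v != 14:
        t = 34
    emit(18)
    return v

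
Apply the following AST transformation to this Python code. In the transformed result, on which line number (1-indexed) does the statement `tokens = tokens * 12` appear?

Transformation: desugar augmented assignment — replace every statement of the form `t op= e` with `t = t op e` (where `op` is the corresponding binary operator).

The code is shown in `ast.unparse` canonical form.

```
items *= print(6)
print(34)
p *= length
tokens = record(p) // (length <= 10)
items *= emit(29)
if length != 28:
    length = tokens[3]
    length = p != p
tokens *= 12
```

9

Transformed code:
items = items * print(6)
print(34)
p = p * length
tokens = record(p) // (length <= 10)
items = items * emit(29)
if length != 28:
    length = tokens[3]
    length = p != p
tokens = tokens * 12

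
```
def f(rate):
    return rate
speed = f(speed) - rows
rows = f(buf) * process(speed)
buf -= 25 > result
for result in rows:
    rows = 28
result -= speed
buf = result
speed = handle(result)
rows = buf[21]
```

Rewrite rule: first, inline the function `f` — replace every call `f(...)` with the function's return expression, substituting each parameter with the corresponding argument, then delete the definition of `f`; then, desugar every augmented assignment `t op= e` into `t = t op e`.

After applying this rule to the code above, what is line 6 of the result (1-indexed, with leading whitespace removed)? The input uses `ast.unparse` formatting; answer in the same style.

Transformed code:
speed = speed - rows
rows = buf * process(speed)
buf = buf - (25 > result)
for result in rows:
    rows = 28
result = result - speed
buf = result
speed = handle(result)
rows = buf[21]

result = result - speed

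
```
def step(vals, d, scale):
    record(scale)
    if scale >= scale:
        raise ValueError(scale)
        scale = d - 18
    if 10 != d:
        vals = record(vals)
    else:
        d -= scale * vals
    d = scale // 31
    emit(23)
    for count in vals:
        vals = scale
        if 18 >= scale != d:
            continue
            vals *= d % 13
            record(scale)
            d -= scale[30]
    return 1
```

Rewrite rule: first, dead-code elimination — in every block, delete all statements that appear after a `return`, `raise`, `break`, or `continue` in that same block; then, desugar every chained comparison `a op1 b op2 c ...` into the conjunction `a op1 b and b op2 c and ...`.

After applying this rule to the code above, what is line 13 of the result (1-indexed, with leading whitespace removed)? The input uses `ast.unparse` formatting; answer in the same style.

if 18 >= scale and scale != d:

Transformed code:
def step(vals, d, scale):
    record(scale)
    if scale >= scale:
        raise ValueError(scale)
    if 10 != d:
        vals = record(vals)
    else:
        d -= scale * vals
    d = scale // 31
    emit(23)
    for count in vals:
        vals = scale
        if 18 >= scale and scale != d:
            continue
    return 1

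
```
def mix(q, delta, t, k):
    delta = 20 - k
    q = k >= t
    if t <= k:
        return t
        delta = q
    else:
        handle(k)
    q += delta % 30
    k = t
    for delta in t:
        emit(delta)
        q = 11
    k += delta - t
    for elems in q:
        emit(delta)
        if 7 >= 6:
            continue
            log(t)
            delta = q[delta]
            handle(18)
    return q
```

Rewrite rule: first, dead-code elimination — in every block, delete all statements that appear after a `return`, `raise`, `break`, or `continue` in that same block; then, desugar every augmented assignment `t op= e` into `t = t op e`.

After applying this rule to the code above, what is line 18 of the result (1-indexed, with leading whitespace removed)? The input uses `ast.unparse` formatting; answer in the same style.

Transformed code:
def mix(q, delta, t, k):
    delta = 20 - k
    q = k >= t
    if t <= k:
        return t
    else:
        handle(k)
    q = q + delta % 30
    k = t
    for delta in t:
        emit(delta)
        q = 11
    k = k + (delta - t)
    for elems in q:
        emit(delta)
        if 7 >= 6:
            continue
    return q

return q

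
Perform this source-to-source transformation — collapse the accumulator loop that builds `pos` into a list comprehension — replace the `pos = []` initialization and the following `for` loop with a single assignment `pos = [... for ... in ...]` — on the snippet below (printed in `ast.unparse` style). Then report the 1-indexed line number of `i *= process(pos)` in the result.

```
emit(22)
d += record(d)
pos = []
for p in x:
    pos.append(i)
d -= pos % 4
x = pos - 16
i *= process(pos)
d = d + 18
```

6

Transformed code:
emit(22)
d += record(d)
pos = [i for p in x]
d -= pos % 4
x = pos - 16
i *= process(pos)
d = d + 18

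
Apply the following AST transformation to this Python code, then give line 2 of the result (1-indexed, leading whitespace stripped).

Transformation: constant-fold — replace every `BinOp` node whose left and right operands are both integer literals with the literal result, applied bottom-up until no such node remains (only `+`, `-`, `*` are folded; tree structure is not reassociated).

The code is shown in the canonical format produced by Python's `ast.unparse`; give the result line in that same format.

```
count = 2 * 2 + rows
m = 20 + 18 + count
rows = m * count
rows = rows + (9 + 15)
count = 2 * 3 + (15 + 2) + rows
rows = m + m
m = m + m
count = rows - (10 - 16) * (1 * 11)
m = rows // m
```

m = 38 + count

Transformed code:
count = 4 + rows
m = 38 + count
rows = m * count
rows = rows + 24
count = 23 + rows
rows = m + m
m = m + m
count = rows - -66
m = rows // m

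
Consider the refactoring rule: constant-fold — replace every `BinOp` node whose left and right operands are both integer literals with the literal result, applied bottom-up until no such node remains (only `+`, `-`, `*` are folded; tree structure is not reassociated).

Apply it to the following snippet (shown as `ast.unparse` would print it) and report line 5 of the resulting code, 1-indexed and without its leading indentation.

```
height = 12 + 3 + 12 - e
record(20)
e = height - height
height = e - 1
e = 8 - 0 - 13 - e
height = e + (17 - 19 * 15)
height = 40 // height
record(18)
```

e = -5 - e

Transformed code:
height = 27 - e
record(20)
e = height - height
height = e - 1
e = -5 - e
height = e + -268
height = 40 // height
record(18)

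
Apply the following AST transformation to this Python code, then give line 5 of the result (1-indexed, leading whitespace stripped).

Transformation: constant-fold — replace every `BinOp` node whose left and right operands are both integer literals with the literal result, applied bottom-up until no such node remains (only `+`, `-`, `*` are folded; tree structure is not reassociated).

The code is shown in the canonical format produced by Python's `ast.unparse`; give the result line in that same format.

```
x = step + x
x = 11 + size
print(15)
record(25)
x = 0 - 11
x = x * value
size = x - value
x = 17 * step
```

Transformed code:
x = step + x
x = 11 + size
print(15)
record(25)
x = -11
x = x * value
size = x - value
x = 17 * step

x = -11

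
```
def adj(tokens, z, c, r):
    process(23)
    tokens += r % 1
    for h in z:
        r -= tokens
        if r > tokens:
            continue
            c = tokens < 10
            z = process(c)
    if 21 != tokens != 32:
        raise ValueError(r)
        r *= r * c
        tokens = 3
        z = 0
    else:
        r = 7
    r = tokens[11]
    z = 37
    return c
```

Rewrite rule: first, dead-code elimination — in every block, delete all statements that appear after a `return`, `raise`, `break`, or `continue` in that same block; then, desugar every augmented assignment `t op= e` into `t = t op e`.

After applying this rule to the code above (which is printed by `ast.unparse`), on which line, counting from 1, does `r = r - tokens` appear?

5

Transformed code:
def adj(tokens, z, c, r):
    process(23)
    tokens = tokens + r % 1
    for h in z:
        r = r - tokens
        if r > tokens:
            continue
    if 21 != tokens != 32:
        raise ValueError(r)
    else:
        r = 7
    r = tokens[11]
    z = 37
    return c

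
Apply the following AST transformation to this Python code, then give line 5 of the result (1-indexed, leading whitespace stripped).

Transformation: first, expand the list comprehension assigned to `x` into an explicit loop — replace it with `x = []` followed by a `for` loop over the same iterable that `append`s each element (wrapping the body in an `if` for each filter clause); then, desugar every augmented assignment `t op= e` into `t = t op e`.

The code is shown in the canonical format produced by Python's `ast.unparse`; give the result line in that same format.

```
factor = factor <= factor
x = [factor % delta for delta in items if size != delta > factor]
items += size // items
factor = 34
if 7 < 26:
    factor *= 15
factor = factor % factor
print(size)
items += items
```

x.append(factor % delta)

Transformed code:
factor = factor <= factor
x = []
for delta in items:
    if size != delta > factor:
        x.append(factor % delta)
items = items + size // items
factor = 34
if 7 < 26:
    factor = factor * 15
factor = factor % factor
print(size)
items = items + items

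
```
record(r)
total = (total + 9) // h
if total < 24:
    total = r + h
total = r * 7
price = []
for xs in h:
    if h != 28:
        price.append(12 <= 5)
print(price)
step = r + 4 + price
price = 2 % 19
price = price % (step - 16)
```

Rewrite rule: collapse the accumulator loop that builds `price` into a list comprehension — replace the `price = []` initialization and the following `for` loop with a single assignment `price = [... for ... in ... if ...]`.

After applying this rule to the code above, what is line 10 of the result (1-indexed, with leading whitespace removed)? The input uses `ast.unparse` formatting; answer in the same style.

price = price % (step - 16)

Transformed code:
record(r)
total = (total + 9) // h
if total < 24:
    total = r + h
total = r * 7
price = [12 <= 5 for xs in h if h != 28]
print(price)
step = r + 4 + price
price = 2 % 19
price = price % (step - 16)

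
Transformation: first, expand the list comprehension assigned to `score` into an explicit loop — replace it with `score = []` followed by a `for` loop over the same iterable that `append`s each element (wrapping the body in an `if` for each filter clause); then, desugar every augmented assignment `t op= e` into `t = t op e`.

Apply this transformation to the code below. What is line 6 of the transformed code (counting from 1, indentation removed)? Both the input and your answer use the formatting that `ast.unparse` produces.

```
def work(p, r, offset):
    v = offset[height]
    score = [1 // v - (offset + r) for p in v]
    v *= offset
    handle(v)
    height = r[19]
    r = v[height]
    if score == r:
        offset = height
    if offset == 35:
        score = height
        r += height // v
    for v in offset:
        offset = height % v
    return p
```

Transformed code:
def work(p, r, offset):
    v = offset[height]
    score = []
    for p in v:
        score.append(1 // v - (offset + r))
    v = v * offset
    handle(v)
    height = r[19]
    r = v[height]
    if score == r:
        offset = height
    if offset == 35:
        score = height
        r = r + height // v
    for v in offset:
        offset = height % v
    return p

v = v * offset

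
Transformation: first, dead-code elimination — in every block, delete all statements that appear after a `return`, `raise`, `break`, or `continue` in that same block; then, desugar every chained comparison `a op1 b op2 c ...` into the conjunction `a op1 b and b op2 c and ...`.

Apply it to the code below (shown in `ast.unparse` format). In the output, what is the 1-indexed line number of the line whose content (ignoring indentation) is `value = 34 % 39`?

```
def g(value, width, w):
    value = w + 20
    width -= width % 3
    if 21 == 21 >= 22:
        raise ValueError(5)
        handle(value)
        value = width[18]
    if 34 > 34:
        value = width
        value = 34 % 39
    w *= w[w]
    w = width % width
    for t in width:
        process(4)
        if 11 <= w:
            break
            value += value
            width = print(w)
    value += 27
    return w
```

Transformed code:
def g(value, width, w):
    value = w + 20
    width -= width % 3
    if 21 == 21 and 21 >= 22:
        raise ValueError(5)
    if 34 > 34:
        value = width
        value = 34 % 39
    w *= w[w]
    w = width % width
    for t in width:
        process(4)
        if 11 <= w:
            break
    value += 27
    return w

8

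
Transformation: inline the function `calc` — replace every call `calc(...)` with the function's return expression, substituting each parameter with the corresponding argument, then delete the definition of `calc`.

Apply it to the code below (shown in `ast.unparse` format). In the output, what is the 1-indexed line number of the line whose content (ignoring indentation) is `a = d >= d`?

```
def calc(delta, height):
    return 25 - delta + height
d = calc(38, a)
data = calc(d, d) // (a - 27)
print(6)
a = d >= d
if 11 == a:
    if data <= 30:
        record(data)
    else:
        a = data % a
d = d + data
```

4

Transformed code:
d = 25 - 38 + a
data = (25 - d + d) // (a - 27)
print(6)
a = d >= d
if 11 == a:
    if data <= 30:
        record(data)
    else:
        a = data % a
d = d + data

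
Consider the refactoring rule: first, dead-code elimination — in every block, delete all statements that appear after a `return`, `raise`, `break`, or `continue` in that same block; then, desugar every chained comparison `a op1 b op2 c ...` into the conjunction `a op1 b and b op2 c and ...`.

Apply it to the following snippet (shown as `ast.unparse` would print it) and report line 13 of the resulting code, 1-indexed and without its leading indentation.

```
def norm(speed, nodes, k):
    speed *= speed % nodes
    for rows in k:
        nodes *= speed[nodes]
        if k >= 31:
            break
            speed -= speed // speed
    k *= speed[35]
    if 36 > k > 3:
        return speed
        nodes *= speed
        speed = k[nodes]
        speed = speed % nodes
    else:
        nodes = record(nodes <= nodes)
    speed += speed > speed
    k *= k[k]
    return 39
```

Transformed code:
def norm(speed, nodes, k):
    speed *= speed % nodes
    for rows in k:
        nodes *= speed[nodes]
        if k >= 31:
            break
    k *= speed[35]
    if 36 > k and k > 3:
        return speed
    else:
        nodes = record(nodes <= nodes)
    speed += speed > speed
    k *= k[k]
    return 39

k *= k[k]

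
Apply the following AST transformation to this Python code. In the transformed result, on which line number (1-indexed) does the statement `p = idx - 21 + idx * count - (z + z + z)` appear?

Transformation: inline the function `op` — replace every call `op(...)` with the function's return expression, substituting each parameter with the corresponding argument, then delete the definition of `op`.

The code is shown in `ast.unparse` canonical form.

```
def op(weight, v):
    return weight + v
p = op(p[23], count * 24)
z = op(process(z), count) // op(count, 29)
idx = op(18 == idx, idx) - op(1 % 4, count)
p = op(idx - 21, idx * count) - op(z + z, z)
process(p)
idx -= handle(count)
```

Transformed code:
p = p[23] + count * 24
z = (process(z) + count) // (count + 29)
idx = (18 == idx) + idx - (1 % 4 + count)
p = idx - 21 + idx * count - (z + z + z)
process(p)
idx -= handle(count)

4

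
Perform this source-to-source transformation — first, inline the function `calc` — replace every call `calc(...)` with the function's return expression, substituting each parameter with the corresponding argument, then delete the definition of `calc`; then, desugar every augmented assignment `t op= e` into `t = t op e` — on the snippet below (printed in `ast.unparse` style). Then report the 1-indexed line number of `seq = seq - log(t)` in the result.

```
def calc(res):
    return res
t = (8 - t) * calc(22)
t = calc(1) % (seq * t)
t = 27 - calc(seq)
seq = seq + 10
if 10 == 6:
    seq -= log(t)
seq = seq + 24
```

6

Transformed code:
t = (8 - t) * 22
t = 1 % (seq * t)
t = 27 - seq
seq = seq + 10
if 10 == 6:
    seq = seq - log(t)
seq = seq + 24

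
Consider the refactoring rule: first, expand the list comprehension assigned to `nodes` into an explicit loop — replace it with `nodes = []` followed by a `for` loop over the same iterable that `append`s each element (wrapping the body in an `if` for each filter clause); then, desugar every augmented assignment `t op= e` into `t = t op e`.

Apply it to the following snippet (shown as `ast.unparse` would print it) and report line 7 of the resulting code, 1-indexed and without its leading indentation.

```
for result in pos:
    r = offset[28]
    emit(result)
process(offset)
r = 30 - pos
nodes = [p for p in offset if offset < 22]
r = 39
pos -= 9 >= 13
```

for p in offset:

Transformed code:
for result in pos:
    r = offset[28]
    emit(result)
process(offset)
r = 30 - pos
nodes = []
for p in offset:
    if offset < 22:
        nodes.append(p)
r = 39
pos = pos - (9 >= 13)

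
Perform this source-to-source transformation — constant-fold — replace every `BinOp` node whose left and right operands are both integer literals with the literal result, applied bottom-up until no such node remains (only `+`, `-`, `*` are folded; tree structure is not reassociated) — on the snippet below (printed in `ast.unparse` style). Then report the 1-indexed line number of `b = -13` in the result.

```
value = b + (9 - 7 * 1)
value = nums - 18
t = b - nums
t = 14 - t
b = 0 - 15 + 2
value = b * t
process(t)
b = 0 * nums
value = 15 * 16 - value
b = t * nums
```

Transformed code:
value = b + 2
value = nums - 18
t = b - nums
t = 14 - t
b = -13
value = b * t
process(t)
b = 0 * nums
value = 240 - value
b = t * nums

5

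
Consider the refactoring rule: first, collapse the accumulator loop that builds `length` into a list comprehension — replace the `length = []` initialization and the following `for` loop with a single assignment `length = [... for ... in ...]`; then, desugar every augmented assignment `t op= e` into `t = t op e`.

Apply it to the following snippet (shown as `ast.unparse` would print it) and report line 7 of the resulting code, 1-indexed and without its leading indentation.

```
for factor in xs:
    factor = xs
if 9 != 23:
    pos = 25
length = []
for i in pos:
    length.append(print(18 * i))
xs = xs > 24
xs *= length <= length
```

xs = xs * (length <= length)

Transformed code:
for factor in xs:
    factor = xs
if 9 != 23:
    pos = 25
length = [print(18 * i) for i in pos]
xs = xs > 24
xs = xs * (length <= length)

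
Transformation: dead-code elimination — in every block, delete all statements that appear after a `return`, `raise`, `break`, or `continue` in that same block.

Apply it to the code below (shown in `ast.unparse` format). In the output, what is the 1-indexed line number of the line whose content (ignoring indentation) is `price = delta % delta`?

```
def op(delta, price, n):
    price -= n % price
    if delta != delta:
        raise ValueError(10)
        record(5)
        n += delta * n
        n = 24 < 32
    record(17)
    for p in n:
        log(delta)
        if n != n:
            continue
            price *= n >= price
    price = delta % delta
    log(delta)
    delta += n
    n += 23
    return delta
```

10

Transformed code:
def op(delta, price, n):
    price -= n % price
    if delta != delta:
        raise ValueError(10)
    record(17)
    for p in n:
        log(delta)
        if n != n:
            continue
    price = delta % delta
    log(delta)
    delta += n
    n += 23
    return delta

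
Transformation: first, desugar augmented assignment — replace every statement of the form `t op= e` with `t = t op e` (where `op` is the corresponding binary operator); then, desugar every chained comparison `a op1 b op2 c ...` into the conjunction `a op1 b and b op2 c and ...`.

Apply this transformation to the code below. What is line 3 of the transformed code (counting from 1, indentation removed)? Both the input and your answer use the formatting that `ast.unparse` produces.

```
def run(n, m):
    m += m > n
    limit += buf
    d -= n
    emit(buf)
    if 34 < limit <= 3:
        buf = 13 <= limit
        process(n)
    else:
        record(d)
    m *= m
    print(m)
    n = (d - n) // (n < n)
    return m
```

Transformed code:
def run(n, m):
    m = m + (m > n)
    limit = limit + buf
    d = d - n
    emit(buf)
    if 34 < limit and limit <= 3:
        buf = 13 <= limit
        process(n)
    else:
        record(d)
    m = m * m
    print(m)
    n = (d - n) // (n < n)
    return m

limit = limit + buf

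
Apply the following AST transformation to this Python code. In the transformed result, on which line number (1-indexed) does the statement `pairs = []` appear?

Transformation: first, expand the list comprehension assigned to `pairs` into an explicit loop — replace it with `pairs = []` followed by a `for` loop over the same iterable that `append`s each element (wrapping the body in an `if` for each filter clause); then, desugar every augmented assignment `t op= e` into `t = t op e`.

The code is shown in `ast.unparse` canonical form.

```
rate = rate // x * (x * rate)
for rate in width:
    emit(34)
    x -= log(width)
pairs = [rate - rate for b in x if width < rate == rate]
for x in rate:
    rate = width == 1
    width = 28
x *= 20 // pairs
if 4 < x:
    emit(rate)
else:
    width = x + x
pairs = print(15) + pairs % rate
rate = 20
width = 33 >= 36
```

Transformed code:
rate = rate // x * (x * rate)
for rate in width:
    emit(34)
    x = x - log(width)
pairs = []
for b in x:
    if width < rate == rate:
        pairs.append(rate - rate)
for x in rate:
    rate = width == 1
    width = 28
x = x * (20 // pairs)
if 4 < x:
    emit(rate)
else:
    width = x + x
pairs = print(15) + pairs % rate
rate = 20
width = 33 >= 36

5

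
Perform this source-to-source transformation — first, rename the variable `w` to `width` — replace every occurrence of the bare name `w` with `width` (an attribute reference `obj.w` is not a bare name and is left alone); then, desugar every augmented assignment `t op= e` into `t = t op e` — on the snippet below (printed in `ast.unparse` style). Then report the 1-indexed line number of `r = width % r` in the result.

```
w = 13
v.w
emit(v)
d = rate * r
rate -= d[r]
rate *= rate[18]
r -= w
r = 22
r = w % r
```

9

Transformed code:
width = 13
v.w
emit(v)
d = rate * r
rate = rate - d[r]
rate = rate * rate[18]
r = r - width
r = 22
r = width % r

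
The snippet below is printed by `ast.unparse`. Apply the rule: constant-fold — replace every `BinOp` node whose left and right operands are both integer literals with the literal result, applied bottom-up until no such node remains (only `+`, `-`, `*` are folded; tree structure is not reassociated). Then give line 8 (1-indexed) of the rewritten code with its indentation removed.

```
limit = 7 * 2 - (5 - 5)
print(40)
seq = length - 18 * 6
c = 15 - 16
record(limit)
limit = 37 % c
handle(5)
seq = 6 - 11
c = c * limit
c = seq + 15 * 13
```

seq = -5

Transformed code:
limit = 14
print(40)
seq = length - 108
c = -1
record(limit)
limit = 37 % c
handle(5)
seq = -5
c = c * limit
c = seq + 195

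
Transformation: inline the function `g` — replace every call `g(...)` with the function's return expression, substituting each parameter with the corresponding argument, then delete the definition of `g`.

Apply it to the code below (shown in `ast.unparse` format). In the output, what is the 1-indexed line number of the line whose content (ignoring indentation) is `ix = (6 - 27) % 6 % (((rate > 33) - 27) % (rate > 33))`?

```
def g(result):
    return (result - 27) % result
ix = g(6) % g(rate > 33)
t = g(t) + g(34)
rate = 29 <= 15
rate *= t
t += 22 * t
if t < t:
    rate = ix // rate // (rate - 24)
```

Transformed code:
ix = (6 - 27) % 6 % (((rate > 33) - 27) % (rate > 33))
t = (t - 27) % t + (34 - 27) % 34
rate = 29 <= 15
rate *= t
t += 22 * t
if t < t:
    rate = ix // rate // (rate - 24)

1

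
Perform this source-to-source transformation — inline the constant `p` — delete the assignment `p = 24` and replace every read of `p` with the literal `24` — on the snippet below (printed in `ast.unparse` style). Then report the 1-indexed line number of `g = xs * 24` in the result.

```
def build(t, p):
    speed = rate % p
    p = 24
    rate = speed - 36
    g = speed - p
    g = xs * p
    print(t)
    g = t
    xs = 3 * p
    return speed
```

5

Transformed code:
def build(t, p):
    speed = rate % 24
    rate = speed - 36
    g = speed - 24
    g = xs * 24
    print(t)
    g = t
    xs = 3 * 24
    return speed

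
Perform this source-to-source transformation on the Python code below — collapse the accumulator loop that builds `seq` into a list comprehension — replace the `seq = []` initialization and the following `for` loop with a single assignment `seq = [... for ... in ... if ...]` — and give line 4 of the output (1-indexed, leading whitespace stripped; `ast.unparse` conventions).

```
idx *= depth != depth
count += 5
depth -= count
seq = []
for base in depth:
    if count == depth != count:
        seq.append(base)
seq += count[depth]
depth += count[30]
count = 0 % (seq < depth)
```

Transformed code:
idx *= depth != depth
count += 5
depth -= count
seq = [base for base in depth if count == depth != count]
seq += count[depth]
depth += count[30]
count = 0 % (seq < depth)

seq = [base for base in depth if count == depth != count]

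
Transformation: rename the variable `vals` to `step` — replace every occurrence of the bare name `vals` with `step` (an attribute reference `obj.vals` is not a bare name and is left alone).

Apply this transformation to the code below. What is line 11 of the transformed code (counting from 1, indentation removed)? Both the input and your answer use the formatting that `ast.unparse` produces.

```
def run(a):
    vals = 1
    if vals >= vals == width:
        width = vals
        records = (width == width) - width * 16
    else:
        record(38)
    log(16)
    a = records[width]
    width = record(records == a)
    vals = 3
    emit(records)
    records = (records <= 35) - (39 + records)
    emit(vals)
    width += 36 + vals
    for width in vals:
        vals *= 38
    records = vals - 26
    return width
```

step = 3

Transformed code:
def run(a):
    step = 1
    if step >= step == width:
        width = step
        records = (width == width) - width * 16
    else:
        record(38)
    log(16)
    a = records[width]
    width = record(records == a)
    step = 3
    emit(records)
    records = (records <= 35) - (39 + records)
    emit(step)
    width += 36 + step
    for width in step:
        step *= 38
    records = step - 26
    return width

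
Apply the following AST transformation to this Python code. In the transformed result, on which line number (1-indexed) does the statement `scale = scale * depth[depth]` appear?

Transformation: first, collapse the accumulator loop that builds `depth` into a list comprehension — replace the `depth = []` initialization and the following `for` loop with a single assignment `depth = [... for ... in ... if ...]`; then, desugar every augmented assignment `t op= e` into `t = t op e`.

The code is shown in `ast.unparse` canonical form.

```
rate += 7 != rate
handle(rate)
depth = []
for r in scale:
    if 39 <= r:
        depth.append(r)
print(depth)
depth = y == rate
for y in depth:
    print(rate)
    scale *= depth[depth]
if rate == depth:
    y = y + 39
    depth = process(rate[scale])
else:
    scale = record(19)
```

8

Transformed code:
rate = rate + (7 != rate)
handle(rate)
depth = [r for r in scale if 39 <= r]
print(depth)
depth = y == rate
for y in depth:
    print(rate)
    scale = scale * depth[depth]
if rate == depth:
    y = y + 39
    depth = process(rate[scale])
else:
    scale = record(19)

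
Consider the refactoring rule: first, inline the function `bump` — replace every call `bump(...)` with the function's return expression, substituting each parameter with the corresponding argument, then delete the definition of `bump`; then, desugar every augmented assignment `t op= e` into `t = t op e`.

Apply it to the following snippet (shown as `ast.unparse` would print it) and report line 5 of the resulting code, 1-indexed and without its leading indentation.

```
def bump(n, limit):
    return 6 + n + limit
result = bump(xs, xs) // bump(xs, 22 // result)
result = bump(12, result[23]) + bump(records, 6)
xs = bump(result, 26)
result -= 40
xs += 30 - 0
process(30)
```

Transformed code:
result = (6 + xs + xs) // (6 + xs + 22 // result)
result = 6 + 12 + result[23] + (6 + records + 6)
xs = 6 + result + 26
result = result - 40
xs = xs + (30 - 0)
process(30)

xs = xs + (30 - 0)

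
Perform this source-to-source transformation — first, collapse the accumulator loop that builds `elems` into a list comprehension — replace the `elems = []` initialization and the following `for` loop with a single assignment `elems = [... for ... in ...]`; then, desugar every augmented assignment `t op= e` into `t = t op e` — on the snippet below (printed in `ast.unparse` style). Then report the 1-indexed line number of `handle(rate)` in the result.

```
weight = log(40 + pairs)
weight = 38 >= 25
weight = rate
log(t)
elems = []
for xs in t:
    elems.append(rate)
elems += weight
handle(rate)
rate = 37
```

7

Transformed code:
weight = log(40 + pairs)
weight = 38 >= 25
weight = rate
log(t)
elems = [rate for xs in t]
elems = elems + weight
handle(rate)
rate = 37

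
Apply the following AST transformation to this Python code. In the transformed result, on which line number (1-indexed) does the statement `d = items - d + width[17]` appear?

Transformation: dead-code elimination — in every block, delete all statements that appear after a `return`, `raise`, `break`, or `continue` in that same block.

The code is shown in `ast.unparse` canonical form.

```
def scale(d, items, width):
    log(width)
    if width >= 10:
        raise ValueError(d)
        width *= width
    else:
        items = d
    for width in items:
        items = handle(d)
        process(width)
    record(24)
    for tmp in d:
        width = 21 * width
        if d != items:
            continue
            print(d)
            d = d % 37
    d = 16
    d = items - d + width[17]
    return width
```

16

Transformed code:
def scale(d, items, width):
    log(width)
    if width >= 10:
        raise ValueError(d)
    else:
        items = d
    for width in items:
        items = handle(d)
        process(width)
    record(24)
    for tmp in d:
        width = 21 * width
        if d != items:
            continue
    d = 16
    d = items - d + width[17]
    return width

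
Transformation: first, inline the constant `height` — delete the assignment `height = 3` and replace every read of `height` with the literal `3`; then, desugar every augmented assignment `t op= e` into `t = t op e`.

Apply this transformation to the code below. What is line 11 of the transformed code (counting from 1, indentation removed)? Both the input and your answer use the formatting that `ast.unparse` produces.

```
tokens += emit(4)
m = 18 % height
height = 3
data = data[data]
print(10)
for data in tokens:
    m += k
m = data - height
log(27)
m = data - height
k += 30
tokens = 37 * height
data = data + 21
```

Transformed code:
tokens = tokens + emit(4)
m = 18 % 3
data = data[data]
print(10)
for data in tokens:
    m = m + k
m = data - 3
log(27)
m = data - 3
k = k + 30
tokens = 37 * 3
data = data + 21

tokens = 37 * 3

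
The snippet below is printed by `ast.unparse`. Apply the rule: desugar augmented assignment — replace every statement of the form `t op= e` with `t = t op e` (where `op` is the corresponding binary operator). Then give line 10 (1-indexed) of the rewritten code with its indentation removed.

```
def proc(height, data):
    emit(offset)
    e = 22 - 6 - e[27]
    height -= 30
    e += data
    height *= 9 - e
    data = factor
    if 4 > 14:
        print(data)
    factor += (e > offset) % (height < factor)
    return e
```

factor = factor + (e > offset) % (height < factor)

Transformed code:
def proc(height, data):
    emit(offset)
    e = 22 - 6 - e[27]
    height = height - 30
    e = e + data
    height = height * (9 - e)
    data = factor
    if 4 > 14:
        print(data)
    factor = factor + (e > offset) % (height < factor)
    return e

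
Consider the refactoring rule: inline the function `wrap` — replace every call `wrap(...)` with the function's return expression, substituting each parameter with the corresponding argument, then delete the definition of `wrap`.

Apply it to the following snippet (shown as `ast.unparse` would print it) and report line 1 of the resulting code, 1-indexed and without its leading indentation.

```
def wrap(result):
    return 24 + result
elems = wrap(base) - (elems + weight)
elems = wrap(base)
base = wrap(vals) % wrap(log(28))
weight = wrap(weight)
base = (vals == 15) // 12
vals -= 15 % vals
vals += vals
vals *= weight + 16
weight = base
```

elems = 24 + base - (elems + weight)

Transformed code:
elems = 24 + base - (elems + weight)
elems = 24 + base
base = (24 + vals) % (24 + log(28))
weight = 24 + weight
base = (vals == 15) // 12
vals -= 15 % vals
vals += vals
vals *= weight + 16
weight = base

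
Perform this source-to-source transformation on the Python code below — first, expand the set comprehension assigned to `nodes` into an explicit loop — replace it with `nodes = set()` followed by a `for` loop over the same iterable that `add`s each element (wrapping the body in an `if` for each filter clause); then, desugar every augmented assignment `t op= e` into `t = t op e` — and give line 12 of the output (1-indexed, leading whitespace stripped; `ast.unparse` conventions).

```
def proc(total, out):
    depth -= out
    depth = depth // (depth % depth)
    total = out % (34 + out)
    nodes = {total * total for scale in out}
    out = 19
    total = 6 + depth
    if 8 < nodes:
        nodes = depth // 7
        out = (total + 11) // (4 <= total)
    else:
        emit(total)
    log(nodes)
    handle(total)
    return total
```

out = (total + 11) // (4 <= total)

Transformed code:
def proc(total, out):
    depth = depth - out
    depth = depth // (depth % depth)
    total = out % (34 + out)
    nodes = set()
    for scale in out:
        nodes.add(total * total)
    out = 19
    total = 6 + depth
    if 8 < nodes:
        nodes = depth // 7
        out = (total + 11) // (4 <= total)
    else:
        emit(total)
    log(nodes)
    handle(total)
    return total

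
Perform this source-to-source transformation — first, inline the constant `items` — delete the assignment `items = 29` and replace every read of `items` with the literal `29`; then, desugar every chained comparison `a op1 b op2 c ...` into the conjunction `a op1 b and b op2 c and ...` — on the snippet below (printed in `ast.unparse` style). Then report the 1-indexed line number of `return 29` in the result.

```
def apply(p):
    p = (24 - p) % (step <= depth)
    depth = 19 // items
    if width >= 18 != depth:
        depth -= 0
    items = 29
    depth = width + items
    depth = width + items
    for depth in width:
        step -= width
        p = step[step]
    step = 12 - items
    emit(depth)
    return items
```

Transformed code:
def apply(p):
    p = (24 - p) % (step <= depth)
    depth = 19 // 29
    if width >= 18 and 18 != depth:
        depth -= 0
    depth = width + 29
    depth = width + 29
    for depth in width:
        step -= width
        p = step[step]
    step = 12 - 29
    emit(depth)
    return 29

13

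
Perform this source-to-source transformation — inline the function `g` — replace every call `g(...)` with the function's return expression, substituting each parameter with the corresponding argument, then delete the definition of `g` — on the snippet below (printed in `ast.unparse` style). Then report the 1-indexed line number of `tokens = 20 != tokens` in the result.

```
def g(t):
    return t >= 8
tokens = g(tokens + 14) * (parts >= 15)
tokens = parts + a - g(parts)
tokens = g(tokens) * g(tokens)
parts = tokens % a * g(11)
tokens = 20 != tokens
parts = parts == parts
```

5

Transformed code:
tokens = (tokens + 14 >= 8) * (parts >= 15)
tokens = parts + a - (parts >= 8)
tokens = (tokens >= 8) * (tokens >= 8)
parts = tokens % a * (11 >= 8)
tokens = 20 != tokens
parts = parts == parts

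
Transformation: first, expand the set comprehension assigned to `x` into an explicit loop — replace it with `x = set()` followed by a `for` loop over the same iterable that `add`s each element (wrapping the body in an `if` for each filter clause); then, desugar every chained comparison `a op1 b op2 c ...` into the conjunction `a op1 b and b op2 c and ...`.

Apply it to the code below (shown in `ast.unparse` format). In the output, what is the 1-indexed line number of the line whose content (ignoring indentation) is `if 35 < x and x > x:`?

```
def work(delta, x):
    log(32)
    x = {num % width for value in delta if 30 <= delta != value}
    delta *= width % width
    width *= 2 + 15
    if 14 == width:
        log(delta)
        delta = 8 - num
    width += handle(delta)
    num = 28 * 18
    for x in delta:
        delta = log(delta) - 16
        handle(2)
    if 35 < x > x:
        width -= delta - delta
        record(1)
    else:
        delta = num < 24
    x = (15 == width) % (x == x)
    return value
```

Transformed code:
def work(delta, x):
    log(32)
    x = set()
    for value in delta:
        if 30 <= delta and delta != value:
            x.add(num % width)
    delta *= width % width
    width *= 2 + 15
    if 14 == width:
        log(delta)
        delta = 8 - num
    width += handle(delta)
    num = 28 * 18
    for x in delta:
        delta = log(delta) - 16
        handle(2)
    if 35 < x and x > x:
        width -= delta - delta
        record(1)
    else:
        delta = num < 24
    x = (15 == width) % (x == x)
    return value

17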